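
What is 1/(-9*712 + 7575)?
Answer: 1/1167 ≈ 0.00085690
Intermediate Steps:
1/(-9*712 + 7575) = 1/(-6408 + 7575) = 1/1167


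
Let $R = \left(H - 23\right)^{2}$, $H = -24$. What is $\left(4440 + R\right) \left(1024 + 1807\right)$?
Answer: $18823319$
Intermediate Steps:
$R = 2209$ ($R = \left(-24 - 23\right)^{2} = \left(-47\right)^{2} = 2209$)
$\left(4440 + R\right) \left(1024 + 1807\right) = \left(4440 + 2209\right) \left(1024 + 1807\right) = 6649 \cdot 2831 = 18823319$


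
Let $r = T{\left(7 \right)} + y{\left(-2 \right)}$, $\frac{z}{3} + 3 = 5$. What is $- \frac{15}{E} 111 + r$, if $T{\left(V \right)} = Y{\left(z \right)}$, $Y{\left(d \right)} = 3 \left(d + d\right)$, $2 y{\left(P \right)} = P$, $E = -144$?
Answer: $\frac{745}{16} \approx 46.563$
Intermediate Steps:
$z = 6$ ($z = -9 + 3 \cdot 5 = -9 + 15 = 6$)
$y{\left(P \right)} = \frac{P}{2}$
$Y{\left(d \right)} = 6 d$ ($Y{\left(d \right)} = 3 \cdot 2 d = 6 d$)
$T{\left(V \right)} = 36$ ($T{\left(V \right)} = 6 \cdot 6 = 36$)
$r = 35$ ($r = 36 + \frac{1}{2} \left(-2\right) = 36 - 1 = 35$)
$- \frac{15}{E} 111 + r = - \frac{15}{-144} \cdot 111 + 35 = \left(-15\right) \left(- \frac{1}{144}\right) 111 + 35 = \frac{5}{48} \cdot 111 + 35 = \frac{185}{16} + 35 = \frac{745}{16}$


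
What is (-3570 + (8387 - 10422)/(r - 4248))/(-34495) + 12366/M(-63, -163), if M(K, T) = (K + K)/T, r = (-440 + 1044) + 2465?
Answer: 910850497294/56937447 ≈ 15997.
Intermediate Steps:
r = 3069 (r = 604 + 2465 = 3069)
M(K, T) = 2*K/T (M(K, T) = (2*K)/T = 2*K/T)
(-3570 + (8387 - 10422)/(r - 4248))/(-34495) + 12366/M(-63, -163) = (-3570 + (8387 - 10422)/(3069 - 4248))/(-34495) + 12366/((2*(-63)/(-163))) = (-3570 - 2035/(-1179))*(-1/34495) + 12366/((2*(-63)*(-1/163))) = (-3570 - 2035*(-1/1179))*(-1/34495) + 12366/(126/163) = (-3570 + 2035/1179)*(-1/34495) + 12366*(163/126) = -4206995/1179*(-1/34495) + 111981/7 = 841399/8133921 + 111981/7 = 910850497294/56937447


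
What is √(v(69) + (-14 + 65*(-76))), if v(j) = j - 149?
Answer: I*√5034 ≈ 70.951*I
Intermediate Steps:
v(j) = -149 + j
√(v(69) + (-14 + 65*(-76))) = √((-149 + 69) + (-14 + 65*(-76))) = √(-80 + (-14 - 4940)) = √(-80 - 4954) = √(-5034) = I*√5034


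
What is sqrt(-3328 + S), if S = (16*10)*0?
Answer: 16*I*sqrt(13) ≈ 57.689*I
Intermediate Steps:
S = 0 (S = 160*0 = 0)
sqrt(-3328 + S) = sqrt(-3328 + 0) = sqrt(-3328) = 16*I*sqrt(13)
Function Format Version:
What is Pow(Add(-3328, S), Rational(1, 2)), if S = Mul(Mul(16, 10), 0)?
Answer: Mul(16, I, Pow(13, Rational(1, 2))) ≈ Mul(57.689, I)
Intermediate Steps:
S = 0 (S = Mul(160, 0) = 0)
Pow(Add(-3328, S), Rational(1, 2)) = Pow(Add(-3328, 0), Rational(1, 2)) = Pow(-3328, Rational(1, 2)) = Mul(16, I, Pow(13, Rational(1, 2)))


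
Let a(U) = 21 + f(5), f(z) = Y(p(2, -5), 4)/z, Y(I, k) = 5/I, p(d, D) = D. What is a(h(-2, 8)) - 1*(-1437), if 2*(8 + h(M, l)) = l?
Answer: 7289/5 ≈ 1457.8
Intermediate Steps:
h(M, l) = -8 + l/2
f(z) = -1/z (f(z) = (5/(-5))/z = (5*(-⅕))/z = -1/z)
a(U) = 104/5 (a(U) = 21 - 1/5 = 21 - 1*⅕ = 21 - ⅕ = 104/5)
a(h(-2, 8)) - 1*(-1437) = 104/5 - 1*(-1437) = 104/5 + 1437 = 7289/5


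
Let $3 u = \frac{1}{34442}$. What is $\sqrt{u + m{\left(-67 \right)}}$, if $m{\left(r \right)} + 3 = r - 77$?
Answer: $\frac{i \sqrt{1569410451246}}{103326} \approx 12.124 i$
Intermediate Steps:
$m{\left(r \right)} = -80 + r$ ($m{\left(r \right)} = -3 + \left(r - 77\right) = -3 + \left(-77 + r\right) = -80 + r$)
$u = \frac{1}{103326}$ ($u = \frac{1}{3 \cdot 34442} = \frac{1}{3} \cdot \frac{1}{34442} = \frac{1}{103326} \approx 9.6781 \cdot 10^{-6}$)
$\sqrt{u + m{\left(-67 \right)}} = \sqrt{\frac{1}{103326} - 147} = \sqrt{- \frac{15188921}{103326}} = \frac{i \sqrt{1569410451246}}{103326}$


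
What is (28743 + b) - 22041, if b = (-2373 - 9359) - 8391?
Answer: -13421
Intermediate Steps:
b = -20123 (b = -11732 - 8391 = -20123)
(28743 + b) - 22041 = (28743 - 20123) - 22041 = 8620 - 22041 = -13421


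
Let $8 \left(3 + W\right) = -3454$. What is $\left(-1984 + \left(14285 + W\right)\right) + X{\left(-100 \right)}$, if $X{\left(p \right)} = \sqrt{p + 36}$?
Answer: $\frac{47465}{4} + 8 i \approx 11866.0 + 8.0 i$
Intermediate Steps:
$W = - \frac{1739}{4}$ ($W = -3 + \frac{1}{8} \left(-3454\right) = -3 - \frac{1727}{4} = - \frac{1739}{4} \approx -434.75$)
$X{\left(p \right)} = \sqrt{36 + p}$
$\left(-1984 + \left(14285 + W\right)\right) + X{\left(-100 \right)} = \left(-1984 + \left(14285 - \frac{1739}{4}\right)\right) + \sqrt{36 - 100} = \left(-1984 + \frac{55401}{4}\right) + \sqrt{-64} = \frac{47465}{4} + 8 i$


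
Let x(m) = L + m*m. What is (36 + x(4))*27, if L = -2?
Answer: 1350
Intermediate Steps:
x(m) = -2 + m² (x(m) = -2 + m*m = -2 + m²)
(36 + x(4))*27 = (36 + (-2 + 4²))*27 = (36 + (-2 + 16))*27 = (36 + 14)*27 = 50*27 = 1350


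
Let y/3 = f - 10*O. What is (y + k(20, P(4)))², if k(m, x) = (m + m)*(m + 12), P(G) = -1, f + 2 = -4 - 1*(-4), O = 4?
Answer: 1331716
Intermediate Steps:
f = -2 (f = -2 + (-4 - 1*(-4)) = -2 + (-4 + 4) = -2 + 0 = -2)
k(m, x) = 2*m*(12 + m) (k(m, x) = (2*m)*(12 + m) = 2*m*(12 + m))
y = -126 (y = 3*(-2 - 10*4) = 3*(-2 - 40) = 3*(-42) = -126)
(y + k(20, P(4)))² = (-126 + 2*20*(12 + 20))² = (-126 + 2*20*32)² = (-126 + 1280)² = 1154² = 1331716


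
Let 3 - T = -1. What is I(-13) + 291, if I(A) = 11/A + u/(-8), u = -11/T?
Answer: 120847/416 ≈ 290.50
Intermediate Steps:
T = 4 (T = 3 - 1*(-1) = 3 + 1 = 4)
u = -11/4 ≈ -2.7500
I(A) = 11/32 + 11/A (I(A) = 11/A - 11/4/(-8) = 11/A - 11/4*(-⅛) = 11/A + 11/32 = 11/32 + 11/A)
I(-13) + 291 = (11/32 + 11/(-13)) + 291 = (11/32 + 11*(-1/13)) + 291 = (11/32 - 11/13) + 291 = -209/416 + 291 = 120847/416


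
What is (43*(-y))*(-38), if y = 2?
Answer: 3268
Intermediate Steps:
(43*(-y))*(-38) = (43*(-1*2))*(-38) = (43*(-2))*(-38) = -86*(-38) = 3268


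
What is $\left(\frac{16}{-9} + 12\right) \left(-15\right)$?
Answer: $- \frac{460}{3} \approx -153.33$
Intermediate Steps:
$\left(\frac{16}{-9} + 12\right) \left(-15\right) = \left(16 \left(- \frac{1}{9}\right) + 12\right) \left(-15\right) = \left(- \frac{16}{9} + 12\right) \left(-15\right) = \frac{92}{9} \left(-15\right) = - \frac{460}{3}$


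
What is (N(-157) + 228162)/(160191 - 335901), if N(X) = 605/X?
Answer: -35820829/27586470 ≈ -1.2985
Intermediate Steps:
(N(-157) + 228162)/(160191 - 335901) = (605/(-157) + 228162)/(160191 - 335901) = (605*(-1/157) + 228162)/(-175710) = (-605/157 + 228162)*(-1/175710) = (35820829/157)*(-1/175710) = -35820829/27586470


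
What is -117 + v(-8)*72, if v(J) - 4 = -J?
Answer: 747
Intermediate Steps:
v(J) = 4 - J
-117 + v(-8)*72 = -117 + (4 - 1*(-8))*72 = -117 + (4 + 8)*72 = -117 + 12*72 = -117 + 864 = 747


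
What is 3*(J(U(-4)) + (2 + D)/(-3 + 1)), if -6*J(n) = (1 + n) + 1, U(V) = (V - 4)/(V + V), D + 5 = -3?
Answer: 15/2 ≈ 7.5000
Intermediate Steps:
D = -8 (D = -5 - 3 = -8)
U(V) = (-4 + V)/(2*V) (U(V) = (-4 + V)/((2*V)) = (-4 + V)*(1/(2*V)) = (-4 + V)/(2*V))
J(n) = -⅓ - n/6 (J(n) = -((1 + n) + 1)/6 = -(2 + n)/6 = -⅓ - n/6)
3*(J(U(-4)) + (2 + D)/(-3 + 1)) = 3*((-⅓ - (-4 - 4)/(12*(-4))) + (2 - 8)/(-3 + 1)) = 3*((-⅓ - (-1)*(-8)/(12*4)) - 6/(-2)) = 3*((-⅓ - ⅙*1) - 6*(-½)) = 3*((-⅓ - ⅙) + 3) = 3*(-½ + 3) = 3*(5/2) = 15/2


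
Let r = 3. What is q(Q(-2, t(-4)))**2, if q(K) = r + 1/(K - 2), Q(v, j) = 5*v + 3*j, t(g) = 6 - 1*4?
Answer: 289/36 ≈ 8.0278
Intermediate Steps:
t(g) = 2 (t(g) = 6 - 4 = 2)
Q(v, j) = 3*j + 5*v
q(K) = 3 + 1/(-2 + K) (q(K) = 3 + 1/(K - 2) = 3 + 1/(-2 + K))
q(Q(-2, t(-4)))**2 = ((-5 + 3*(3*2 + 5*(-2)))/(-2 + (3*2 + 5*(-2))))**2 = ((-5 + 3*(6 - 10))/(-2 + (6 - 10)))**2 = ((-5 + 3*(-4))/(-2 - 4))**2 = ((-5 - 12)/(-6))**2 = (-1/6*(-17))**2 = (17/6)**2 = 289/36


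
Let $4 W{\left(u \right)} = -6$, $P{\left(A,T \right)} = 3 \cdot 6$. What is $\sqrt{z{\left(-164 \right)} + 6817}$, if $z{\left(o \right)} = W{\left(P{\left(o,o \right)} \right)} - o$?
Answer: $\frac{3 \sqrt{3102}}{2} \approx 83.543$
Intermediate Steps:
$P{\left(A,T \right)} = 18$
$W{\left(u \right)} = - \frac{3}{2}$ ($W{\left(u \right)} = \frac{1}{4} \left(-6\right) = - \frac{3}{2}$)
$z{\left(o \right)} = - \frac{3}{2} - o$
$\sqrt{z{\left(-164 \right)} + 6817} = \sqrt{\left(- \frac{3}{2} - -164\right) + 6817} = \sqrt{\left(- \frac{3}{2} + 164\right) + 6817} = \sqrt{\frac{325}{2} + 6817} = \sqrt{\frac{13959}{2}} = \frac{3 \sqrt{3102}}{2}$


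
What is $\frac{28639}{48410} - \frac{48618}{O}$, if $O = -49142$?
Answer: $\frac{1880487559}{1189482110} \approx 1.5809$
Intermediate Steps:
$\frac{28639}{48410} - \frac{48618}{O} = \frac{28639}{48410} - \frac{48618}{-49142} = 28639 \cdot \frac{1}{48410} - - \frac{24309}{24571} = \frac{28639}{48410} + \frac{24309}{24571} = \frac{1880487559}{1189482110}$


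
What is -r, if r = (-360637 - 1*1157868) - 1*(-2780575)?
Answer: -1262070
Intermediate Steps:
r = 1262070 (r = (-360637 - 1157868) + 2780575 = -1518505 + 2780575 = 1262070)
-r = -1*1262070 = -1262070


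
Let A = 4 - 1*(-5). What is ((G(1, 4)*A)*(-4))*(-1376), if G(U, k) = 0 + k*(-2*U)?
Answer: -396288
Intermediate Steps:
A = 9 (A = 4 + 5 = 9)
G(U, k) = -2*U*k (G(U, k) = 0 - 2*U*k = -2*U*k)
((G(1, 4)*A)*(-4))*(-1376) = ((-2*1*4*9)*(-4))*(-1376) = (-8*9*(-4))*(-1376) = -72*(-4)*(-1376) = 288*(-1376) = -396288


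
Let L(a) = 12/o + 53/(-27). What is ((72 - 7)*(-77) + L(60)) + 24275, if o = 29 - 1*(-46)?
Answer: 13006033/675 ≈ 19268.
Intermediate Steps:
o = 75 (o = 29 + 46 = 75)
L(a) = -1217/675 (L(a) = 12/75 + 53/(-27) = 12*(1/75) + 53*(-1/27) = 4/25 - 53/27 = -1217/675)
((72 - 7)*(-77) + L(60)) + 24275 = ((72 - 7)*(-77) - 1217/675) + 24275 = (65*(-77) - 1217/675) + 24275 = (-5005 - 1217/675) + 24275 = -3379592/675 + 24275 = 13006033/675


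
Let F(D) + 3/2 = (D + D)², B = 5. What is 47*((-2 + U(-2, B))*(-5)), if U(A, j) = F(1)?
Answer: -235/2 ≈ -117.50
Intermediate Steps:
F(D) = -3/2 + 4*D² (F(D) = -3/2 + (D + D)² = -3/2 + (2*D)² = -3/2 + 4*D²)
U(A, j) = 5/2 (U(A, j) = -3/2 + 4*1² = -3/2 + 4*1 = -3/2 + 4 = 5/2)
47*((-2 + U(-2, B))*(-5)) = 47*((-2 + 5/2)*(-5)) = 47*((½)*(-5)) = 47*(-5/2) = -235/2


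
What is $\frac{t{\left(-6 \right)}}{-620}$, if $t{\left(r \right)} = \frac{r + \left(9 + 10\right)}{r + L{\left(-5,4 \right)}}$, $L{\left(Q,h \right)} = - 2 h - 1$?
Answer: $\frac{13}{9300} \approx 0.0013978$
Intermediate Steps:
$L{\left(Q,h \right)} = -1 - 2 h$
$t{\left(r \right)} = \frac{19 + r}{-9 + r}$ ($t{\left(r \right)} = \frac{r + \left(9 + 10\right)}{r - 9} = \frac{r + 19}{r - 9} = \frac{19 + r}{r - 9} = \frac{19 + r}{-9 + r}$)
$\frac{t{\left(-6 \right)}}{-620} = \frac{\frac{1}{-9 - 6} \left(19 - 6\right)}{-620} = \frac{1}{-15} \cdot 13 \left(- \frac{1}{620}\right) = \left(- \frac{1}{15}\right) 13 \left(- \frac{1}{620}\right) = \left(- \frac{13}{15}\right) \left(- \frac{1}{620}\right) = \frac{13}{9300}$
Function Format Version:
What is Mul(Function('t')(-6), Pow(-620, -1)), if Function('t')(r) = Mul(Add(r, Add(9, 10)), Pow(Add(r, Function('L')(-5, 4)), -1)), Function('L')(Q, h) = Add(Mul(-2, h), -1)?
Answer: Rational(13, 9300) ≈ 0.0013978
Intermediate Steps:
Function('L')(Q, h) = Add(-1, Mul(-2, h))
Function('t')(r) = Mul(Pow(Add(-9, r), -1), Add(19, r)) (Function('t')(r) = Mul(Add(r, Add(9, 10)), Pow(Add(r, Add(-1, Mul(-2, 4))), -1)) = Mul(Add(r, 19), Pow(Add(r, Add(-1, -8)), -1)) = Mul(Add(19, r), Pow(Add(r, -9), -1)) = Mul(Add(19, r), Pow(Add(-9, r), -1)) = Mul(Pow(Add(-9, r), -1), Add(19, r)))
Mul(Function('t')(-6), Pow(-620, -1)) = Mul(Mul(Pow(Add(-9, -6), -1), Add(19, -6)), Pow(-620, -1)) = Mul(Mul(Pow(-15, -1), 13), Rational(-1, 620)) = Mul(Mul(Rational(-1, 15), 13), Rational(-1, 620)) = Mul(Rational(-13, 15), Rational(-1, 620)) = Rational(13, 9300)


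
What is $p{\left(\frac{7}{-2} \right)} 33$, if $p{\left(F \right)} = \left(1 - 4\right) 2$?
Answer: $-198$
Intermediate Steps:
$p{\left(F \right)} = -6$ ($p{\left(F \right)} = \left(-3\right) 2 = -6$)
$p{\left(\frac{7}{-2} \right)} 33 = \left(-6\right) 33 = -198$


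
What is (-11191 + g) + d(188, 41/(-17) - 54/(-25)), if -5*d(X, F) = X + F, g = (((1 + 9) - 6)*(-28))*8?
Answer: -25764668/2125 ≈ -12125.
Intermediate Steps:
g = -896 (g = ((10 - 6)*(-28))*8 = (4*(-28))*8 = -112*8 = -896)
d(X, F) = -F/5 - X/5 (d(X, F) = -(X + F)/5 = -(F + X)/5 = -F/5 - X/5)
(-11191 + g) + d(188, 41/(-17) - 54/(-25)) = (-11191 - 896) + (-(41/(-17) - 54/(-25))/5 - ⅕*188) = -12087 + (-(41*(-1/17) - 54*(-1/25))/5 - 188/5) = -12087 + (-(-41/17 + 54/25)/5 - 188/5) = -12087 + (-⅕*(-107/425) - 188/5) = -12087 + (107/2125 - 188/5) = -12087 - 79793/2125 = -25764668/2125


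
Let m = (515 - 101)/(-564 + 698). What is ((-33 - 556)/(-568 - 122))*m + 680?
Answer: 457367/670 ≈ 682.64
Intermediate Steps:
m = 207/67 (m = 414/134 = 414*(1/134) = 207/67 ≈ 3.0896)
((-33 - 556)/(-568 - 122))*m + 680 = ((-33 - 556)/(-568 - 122))*(207/67) + 680 = -589/(-690)*(207/67) + 680 = -589*(-1/690)*(207/67) + 680 = (589/690)*(207/67) + 680 = 1767/670 + 680 = 457367/670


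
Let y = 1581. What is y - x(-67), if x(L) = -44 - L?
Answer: 1558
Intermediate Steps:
y - x(-67) = 1581 - (-44 - 1*(-67)) = 1581 - (-44 + 67) = 1581 - 1*23 = 1581 - 23 = 1558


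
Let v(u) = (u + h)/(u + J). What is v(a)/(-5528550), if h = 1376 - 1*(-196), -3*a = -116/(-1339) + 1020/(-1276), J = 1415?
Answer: -2014701397/10026124861500300 ≈ -2.0095e-7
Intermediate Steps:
a = 304441/1281423 (a = -(-116/(-1339) + 1020/(-1276))/3 = -(-116*(-1/1339) + 1020*(-1/1276))/3 = -(116/1339 - 255/319)/3 = -⅓*(-304441/427141) = 304441/1281423 ≈ 0.23758)
h = 1572 (h = 1376 + 196 = 1572)
v(u) = (1572 + u)/(1415 + u) (v(u) = (u + 1572)/(u + 1415) = (1572 + u)/(1415 + u))
v(a)/(-5528550) = ((1572 + 304441/1281423)/(1415 + 304441/1281423))/(-5528550) = ((2014701397/1281423)/(1813517986/1281423))*(-1/5528550) = ((1281423/1813517986)*(2014701397/1281423))*(-1/5528550) = (2014701397/1813517986)*(-1/5528550) = -2014701397/10026124861500300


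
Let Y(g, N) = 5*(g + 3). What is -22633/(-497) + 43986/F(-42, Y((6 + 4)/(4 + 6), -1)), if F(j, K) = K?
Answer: 11156851/4970 ≈ 2244.8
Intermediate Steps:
Y(g, N) = 15 + 5*g (Y(g, N) = 5*(3 + g) = 15 + 5*g)
-22633/(-497) + 43986/F(-42, Y((6 + 4)/(4 + 6), -1)) = -22633/(-497) + 43986/(15 + 5*((6 + 4)/(4 + 6))) = -22633*(-1/497) + 43986/(15 + 5*(10/10)) = 22633/497 + 43986/(15 + 5*(10*(1/10))) = 22633/497 + 43986/(15 + 5*1) = 22633/497 + 43986/(15 + 5) = 22633/497 + 43986/20 = 22633/497 + 43986*(1/20) = 22633/497 + 21993/10 = 11156851/4970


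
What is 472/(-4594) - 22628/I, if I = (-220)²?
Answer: -15849729/27793700 ≈ -0.57026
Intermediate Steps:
I = 48400
472/(-4594) - 22628/I = 472/(-4594) - 22628/48400 = 472*(-1/4594) - 22628*1/48400 = -236/2297 - 5657/12100 = -15849729/27793700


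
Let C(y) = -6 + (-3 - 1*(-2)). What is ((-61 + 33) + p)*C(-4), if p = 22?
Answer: 42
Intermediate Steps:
C(y) = -7 (C(y) = -6 + (-3 + 2) = -6 - 1 = -7)
((-61 + 33) + p)*C(-4) = ((-61 + 33) + 22)*(-7) = (-28 + 22)*(-7) = -6*(-7) = 42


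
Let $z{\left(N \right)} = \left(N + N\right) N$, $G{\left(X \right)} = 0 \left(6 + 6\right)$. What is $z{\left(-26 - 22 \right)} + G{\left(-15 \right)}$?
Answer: $4608$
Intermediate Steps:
$G{\left(X \right)} = 0$ ($G{\left(X \right)} = 0 \cdot 12 = 0$)
$z{\left(N \right)} = 2 N^{2}$ ($z{\left(N \right)} = 2 N N = 2 N^{2}$)
$z{\left(-26 - 22 \right)} + G{\left(-15 \right)} = 2 \left(-26 - 22\right)^{2} + 0 = 2 \left(-48\right)^{2} + 0 = 2 \cdot 2304 + 0 = 4608 + 0 = 4608$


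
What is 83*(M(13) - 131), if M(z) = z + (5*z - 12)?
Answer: -5395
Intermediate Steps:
M(z) = -12 + 6*z (M(z) = z + (-12 + 5*z) = -12 + 6*z)
83*(M(13) - 131) = 83*((-12 + 6*13) - 131) = 83*((-12 + 78) - 131) = 83*(66 - 131) = 83*(-65) = -5395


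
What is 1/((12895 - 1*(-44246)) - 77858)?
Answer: -1/20717 ≈ -4.8270e-5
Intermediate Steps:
1/((12895 - 1*(-44246)) - 77858) = 1/((12895 + 44246) - 77858) = 1/(57141 - 77858) = 1/(-20717) = -1/20717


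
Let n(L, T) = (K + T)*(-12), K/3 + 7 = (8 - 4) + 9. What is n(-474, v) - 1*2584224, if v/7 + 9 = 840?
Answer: -2654244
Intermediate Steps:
v = 5817 (v = -63 + 7*840 = -63 + 5880 = 5817)
K = 18 (K = -21 + 3*((8 - 4) + 9) = -21 + 3*(4 + 9) = -21 + 3*13 = -21 + 39 = 18)
n(L, T) = -216 - 12*T (n(L, T) = (18 + T)*(-12) = -216 - 12*T)
n(-474, v) - 1*2584224 = (-216 - 12*5817) - 1*2584224 = (-216 - 69804) - 2584224 = -70020 - 2584224 = -2654244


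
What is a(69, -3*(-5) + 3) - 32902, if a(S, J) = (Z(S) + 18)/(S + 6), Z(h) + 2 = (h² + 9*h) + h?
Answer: -2462183/75 ≈ -32829.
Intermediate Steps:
Z(h) = -2 + h² + 10*h (Z(h) = -2 + ((h² + 9*h) + h) = -2 + (h² + 10*h) = -2 + h² + 10*h)
a(S, J) = (16 + S² + 10*S)/(6 + S) (a(S, J) = ((-2 + S² + 10*S) + 18)/(S + 6) = (16 + S² + 10*S)/(6 + S))
a(69, -3*(-5) + 3) - 32902 = (16 + 69² + 10*69)/(6 + 69) - 32902 = (16 + 4761 + 690)/75 - 32902 = (1/75)*5467 - 32902 = 5467/75 - 32902 = -2462183/75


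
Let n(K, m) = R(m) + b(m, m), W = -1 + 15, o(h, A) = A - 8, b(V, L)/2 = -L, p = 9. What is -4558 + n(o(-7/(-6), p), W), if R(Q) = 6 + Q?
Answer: -4566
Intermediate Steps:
b(V, L) = -2*L (b(V, L) = 2*(-L) = -2*L)
o(h, A) = -8 + A
W = 14
n(K, m) = 6 - m (n(K, m) = (6 + m) - 2*m = 6 - m)
-4558 + n(o(-7/(-6), p), W) = -4558 + (6 - 1*14) = -4558 + (6 - 14) = -4558 - 8 = -4566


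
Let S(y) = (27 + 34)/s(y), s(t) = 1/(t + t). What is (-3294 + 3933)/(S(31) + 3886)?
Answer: 1/12 ≈ 0.083333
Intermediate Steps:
s(t) = 1/(2*t)
S(y) = 122*y (S(y) = (27 + 34)/((1/(2*y))) = 61*(2*y) = 122*y)
(-3294 + 3933)/(S(31) + 3886) = (-3294 + 3933)/(122*31 + 3886) = 639/(3782 + 3886) = 639/7668 = 639*(1/7668) = 1/12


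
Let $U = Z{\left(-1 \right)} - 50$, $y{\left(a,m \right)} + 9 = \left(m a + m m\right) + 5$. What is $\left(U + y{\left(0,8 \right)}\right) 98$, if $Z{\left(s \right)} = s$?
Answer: $882$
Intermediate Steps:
$y{\left(a,m \right)} = -4 + m^{2} + a m$ ($y{\left(a,m \right)} = -9 + \left(\left(m a + m m\right) + 5\right) = -9 + \left(\left(a m + m^{2}\right) + 5\right) = -9 + \left(\left(m^{2} + a m\right) + 5\right) = -9 + \left(5 + m^{2} + a m\right) = -4 + m^{2} + a m$)
$U = -51$ ($U = -1 - 50 = -51$)
$\left(U + y{\left(0,8 \right)}\right) 98 = \left(-51 + \left(-4 + 8^{2} + 0 \cdot 8\right)\right) 98 = \left(-51 + \left(-4 + 64 + 0\right)\right) 98 = \left(-51 + 60\right) 98 = 9 \cdot 98 = 882$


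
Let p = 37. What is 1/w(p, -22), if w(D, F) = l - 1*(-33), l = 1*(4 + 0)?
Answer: 1/37 ≈ 0.027027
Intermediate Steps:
l = 4 (l = 1*4 = 4)
w(D, F) = 37 (w(D, F) = 4 - 1*(-33) = 4 + 33 = 37)
1/w(p, -22) = 1/37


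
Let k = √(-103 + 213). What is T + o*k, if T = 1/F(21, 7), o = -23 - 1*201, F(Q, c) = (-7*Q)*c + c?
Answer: -1/1022 - 224*√110 ≈ -2349.3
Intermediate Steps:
F(Q, c) = c - 7*Q*c (F(Q, c) = -7*Q*c + c = c - 7*Q*c)
o = -224 (o = -23 - 201 = -224)
T = -1/1022 (T = 1/(7*(1 - 7*21)) = 1/(7*(1 - 147)) = 1/(7*(-146)) = 1/(-1022) = -1/1022 ≈ -0.00097847)
k = √110 ≈ 10.488
T + o*k = -1/1022 - 224*√110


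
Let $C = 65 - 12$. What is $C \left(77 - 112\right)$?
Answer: $-1855$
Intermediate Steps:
$C = 53$ ($C = 65 - 12 = 53$)
$C \left(77 - 112\right) = 53 \left(77 - 112\right) = 53 \left(-35\right) = -1855$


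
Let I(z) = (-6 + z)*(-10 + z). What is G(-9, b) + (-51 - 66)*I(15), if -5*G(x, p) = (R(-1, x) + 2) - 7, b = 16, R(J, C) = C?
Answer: -26311/5 ≈ -5262.2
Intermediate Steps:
G(x, p) = 1 - x/5 (G(x, p) = -((x + 2) - 7)/5 = -((2 + x) - 7)/5 = -(-5 + x)/5 = 1 - x/5)
I(z) = (-10 + z)*(-6 + z)
G(-9, b) + (-51 - 66)*I(15) = (1 - ⅕*(-9)) + (-51 - 66)*(60 + 15² - 16*15) = (1 + 9/5) - 117*(60 + 225 - 240) = 14/5 - 117*45 = 14/5 - 5265 = -26311/5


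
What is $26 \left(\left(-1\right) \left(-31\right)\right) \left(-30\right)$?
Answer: $-24180$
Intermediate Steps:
$26 \left(\left(-1\right) \left(-31\right)\right) \left(-30\right) = 26 \cdot 31 \left(-30\right) = 806 \left(-30\right) = -24180$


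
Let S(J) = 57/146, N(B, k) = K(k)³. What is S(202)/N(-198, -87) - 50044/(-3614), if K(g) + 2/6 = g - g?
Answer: 872239/263822 ≈ 3.3062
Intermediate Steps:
K(g) = -⅓ (K(g) = -⅓ + (g - g) = -⅓ + 0 = -⅓)
N(B, k) = -1/27 (N(B, k) = (-⅓)³ = -1/27)
S(J) = 57/146 (S(J) = 57*(1/146) = 57/146)
S(202)/N(-198, -87) - 50044/(-3614) = 57/(146*(-1/27)) - 50044/(-3614) = (57/146)*(-27) - 50044*(-1/3614) = -1539/146 + 25022/1807 = 872239/263822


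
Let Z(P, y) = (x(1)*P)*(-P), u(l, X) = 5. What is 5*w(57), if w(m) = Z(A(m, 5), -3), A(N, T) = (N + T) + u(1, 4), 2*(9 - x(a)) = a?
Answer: -381565/2 ≈ -1.9078e+5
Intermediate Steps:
x(a) = 9 - a/2
A(N, T) = 5 + N + T (A(N, T) = (N + T) + 5 = 5 + N + T)
Z(P, y) = -17*P²/2 (Z(P, y) = ((9 - ½*1)*P)*(-P) = ((9 - ½)*P)*(-P) = (17*P/2)*(-P) = -17*P²/2)
w(m) = -17*(10 + m)²/2 (w(m) = -17*(5 + m + 5)²/2 = -17*(10 + m)²/2)
5*w(57) = 5*(-17*(10 + 57)²/2) = 5*(-17/2*67²) = 5*(-17/2*4489) = 5*(-76313/2) = -381565/2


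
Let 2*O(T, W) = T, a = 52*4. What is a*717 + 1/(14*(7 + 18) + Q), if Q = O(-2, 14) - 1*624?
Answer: 41012399/275 ≈ 1.4914e+5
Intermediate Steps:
a = 208
O(T, W) = T/2
Q = -625 (Q = (1/2)*(-2) - 1*624 = -1 - 624 = -625)
a*717 + 1/(14*(7 + 18) + Q) = 208*717 + 1/(14*(7 + 18) - 625) = 149136 + 1/(14*25 - 625) = 149136 + 1/(350 - 625) = 149136 + 1/(-275) = 149136 - 1/275 = 41012399/275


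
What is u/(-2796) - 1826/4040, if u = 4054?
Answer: -2685457/1411980 ≈ -1.9019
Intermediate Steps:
u/(-2796) - 1826/4040 = 4054/(-2796) - 1826/4040 = 4054*(-1/2796) - 1826*1/4040 = -2027/1398 - 913/2020 = -2685457/1411980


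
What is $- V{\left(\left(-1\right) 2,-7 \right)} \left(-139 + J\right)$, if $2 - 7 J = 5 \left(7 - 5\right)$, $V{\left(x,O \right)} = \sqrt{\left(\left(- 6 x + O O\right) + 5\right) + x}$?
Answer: $\frac{7848}{7} \approx 1121.1$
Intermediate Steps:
$V{\left(x,O \right)} = \sqrt{5 + O^{2} - 5 x}$ ($V{\left(x,O \right)} = \sqrt{\left(\left(- 6 x + O^{2}\right) + 5\right) + x} = \sqrt{\left(\left(O^{2} - 6 x\right) + 5\right) + x} = \sqrt{\left(5 + O^{2} - 6 x\right) + x} = \sqrt{5 + O^{2} - 5 x}$)
$J = - \frac{8}{7}$ ($J = \frac{2}{7} - \frac{5 \left(7 - 5\right)}{7} = \frac{2}{7} - \frac{5 \cdot 2}{7} = \frac{2}{7} - \frac{10}{7} = - \frac{8}{7} \approx -1.1429$)
$- V{\left(\left(-1\right) 2,-7 \right)} \left(-139 + J\right) = - \sqrt{5 + \left(-7\right)^{2} - 5 \left(\left(-1\right) 2\right)} \left(-139 - \frac{8}{7}\right) = - \frac{\sqrt{5 + 49 - -10} \left(-981\right)}{7} = - \frac{\sqrt{5 + 49 + 10} \left(-981\right)}{7} = - \frac{\sqrt{64} \left(-981\right)}{7} = - \frac{8 \left(-981\right)}{7} = \left(-1\right) \left(- \frac{7848}{7}\right) = \frac{7848}{7}$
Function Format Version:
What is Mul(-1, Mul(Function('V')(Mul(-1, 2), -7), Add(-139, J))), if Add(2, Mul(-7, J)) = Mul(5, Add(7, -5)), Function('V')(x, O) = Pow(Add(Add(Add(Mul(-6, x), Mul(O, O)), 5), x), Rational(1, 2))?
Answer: Rational(7848, 7) ≈ 1121.1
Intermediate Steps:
Function('V')(x, O) = Pow(Add(5, Pow(O, 2), Mul(-5, x)), Rational(1, 2)) (Function('V')(x, O) = Pow(Add(Add(Add(Mul(-6, x), Pow(O, 2)), 5), x), Rational(1, 2)) = Pow(Add(Add(Add(Pow(O, 2), Mul(-6, x)), 5), x), Rational(1, 2)) = Pow(Add(Add(5, Pow(O, 2), Mul(-6, x)), x), Rational(1, 2)) = Pow(Add(5, Pow(O, 2), Mul(-5, x)), Rational(1, 2)))
J = Rational(-8, 7) (J = Add(Rational(2, 7), Mul(Rational(-1, 7), Mul(5, Add(7, -5)))) = Add(Rational(2, 7), Mul(Rational(-1, 7), Mul(5, 2))) = Add(Rational(2, 7), Mul(Rational(-1, 7), 10)) = Add(Rational(2, 7), Rational(-10, 7)) = Rational(-8, 7) ≈ -1.1429)
Mul(-1, Mul(Function('V')(Mul(-1, 2), -7), Add(-139, J))) = Mul(-1, Mul(Pow(Add(5, Pow(-7, 2), Mul(-5, Mul(-1, 2))), Rational(1, 2)), Add(-139, Rational(-8, 7)))) = Mul(-1, Mul(Pow(Add(5, 49, Mul(-5, -2)), Rational(1, 2)), Rational(-981, 7))) = Mul(-1, Mul(Pow(Add(5, 49, 10), Rational(1, 2)), Rational(-981, 7))) = Mul(-1, Mul(Pow(64, Rational(1, 2)), Rational(-981, 7))) = Mul(-1, Mul(8, Rational(-981, 7))) = Mul(-1, Rational(-7848, 7)) = Rational(7848, 7)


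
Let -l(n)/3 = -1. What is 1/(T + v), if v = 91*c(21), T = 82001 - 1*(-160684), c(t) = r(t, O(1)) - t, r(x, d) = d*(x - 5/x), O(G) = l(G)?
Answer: 1/246442 ≈ 4.0578e-6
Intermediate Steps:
l(n) = 3 (l(n) = -3*(-1) = 3)
O(G) = 3
c(t) = -t + 3*(-5 + t²)/t (c(t) = 3*(-5 + t²)/t - t = -t + 3*(-5 + t²)/t)
T = 242685 (T = 82001 + 160684 = 242685)
v = 3757 (v = 91*(-15/21 + 2*21) = 91*(-15*1/21 + 42) = 91*(-5/7 + 42) = 91*(289/7) = 3757)
1/(T + v) = 1/(242685 + 3757) = 1/246442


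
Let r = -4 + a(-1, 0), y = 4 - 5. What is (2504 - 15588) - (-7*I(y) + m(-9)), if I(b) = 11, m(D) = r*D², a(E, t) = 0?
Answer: -12683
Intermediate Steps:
y = -1
r = -4 (r = -4 + 0 = -4)
m(D) = -4*D²
(2504 - 15588) - (-7*I(y) + m(-9)) = (2504 - 15588) - (-7*11 - 4*(-9)²) = -13084 - (-77 - 4*81) = -13084 - (-77 - 324) = -13084 - 1*(-401) = -13084 + 401 = -12683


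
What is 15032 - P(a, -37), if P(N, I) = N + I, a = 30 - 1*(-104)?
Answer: 14935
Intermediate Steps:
a = 134 (a = 30 + 104 = 134)
P(N, I) = I + N
15032 - P(a, -37) = 15032 - (-37 + 134) = 15032 - 1*97 = 15032 - 97 = 14935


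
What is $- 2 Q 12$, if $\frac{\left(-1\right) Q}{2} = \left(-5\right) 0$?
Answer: $0$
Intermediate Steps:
$Q = 0$ ($Q = - 2 \left(\left(-5\right) 0\right) = \left(-2\right) 0 = 0$)
$- 2 Q 12 = \left(-2\right) 0 \cdot 12 = 0 \cdot 12 = 0$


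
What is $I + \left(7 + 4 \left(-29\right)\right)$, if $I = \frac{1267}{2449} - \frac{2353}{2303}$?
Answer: $- \frac{617609719}{5640047} \approx -109.5$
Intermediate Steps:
$I = - \frac{2844596}{5640047}$ ($I = 1267 \cdot \frac{1}{2449} - \frac{2353}{2303} = \frac{1267}{2449} - \frac{2353}{2303} = - \frac{2844596}{5640047} \approx -0.50436$)
$I + \left(7 + 4 \left(-29\right)\right) = - \frac{2844596}{5640047} + \left(7 + 4 \left(-29\right)\right) = - \frac{2844596}{5640047} + \left(7 - 116\right) = - \frac{2844596}{5640047} - 109 = - \frac{617609719}{5640047}$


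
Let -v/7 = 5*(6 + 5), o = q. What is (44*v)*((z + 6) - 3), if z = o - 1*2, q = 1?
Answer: -33880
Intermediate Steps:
o = 1
v = -385 (v = -35*(6 + 5) = -35*11 = -7*55 = -385)
z = -1 (z = 1 - 1*2 = 1 - 2 = -1)
(44*v)*((z + 6) - 3) = (44*(-385))*((-1 + 6) - 3) = -16940*(5 - 3) = -16940*2 = -33880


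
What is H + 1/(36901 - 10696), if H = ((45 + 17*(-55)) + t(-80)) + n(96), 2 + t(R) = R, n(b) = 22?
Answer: -24894749/26205 ≈ -950.00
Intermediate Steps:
t(R) = -2 + R
H = -950 (H = ((45 + 17*(-55)) + (-2 - 80)) + 22 = ((45 - 935) - 82) + 22 = (-890 - 82) + 22 = -972 + 22 = -950)
H + 1/(36901 - 10696) = -950 + 1/(36901 - 10696) = -950 + 1/26205 = -24894749/26205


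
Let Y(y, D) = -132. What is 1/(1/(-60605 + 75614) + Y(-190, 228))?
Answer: -15009/1981187 ≈ -0.0075758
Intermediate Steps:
1/(1/(-60605 + 75614) + Y(-190, 228)) = 1/(1/(-60605 + 75614) - 132) = 1/(1/15009 - 132) = 1/(-1981187/15009) = -15009/1981187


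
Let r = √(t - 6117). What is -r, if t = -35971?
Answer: -2*I*√10522 ≈ -205.15*I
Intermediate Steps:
r = 2*I*√10522 (r = √(-35971 - 6117) = √(-42088) = 2*I*√10522 ≈ 205.15*I)
-r = -2*I*√10522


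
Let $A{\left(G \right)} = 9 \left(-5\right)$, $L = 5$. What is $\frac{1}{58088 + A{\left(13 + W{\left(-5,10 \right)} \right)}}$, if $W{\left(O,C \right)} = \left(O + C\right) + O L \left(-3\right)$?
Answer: $\frac{1}{58043} \approx 1.7229 \cdot 10^{-5}$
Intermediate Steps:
$W{\left(O,C \right)} = C - 14 O$ ($W{\left(O,C \right)} = \left(O + C\right) + O 5 \left(-3\right) = \left(C + O\right) + 5 O \left(-3\right) = \left(C + O\right) - 15 O = C - 14 O$)
$A{\left(G \right)} = -45$
$\frac{1}{58088 + A{\left(13 + W{\left(-5,10 \right)} \right)}} = \frac{1}{58088 - 45} = \frac{1}{58043}$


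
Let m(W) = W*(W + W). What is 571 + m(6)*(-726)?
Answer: -51701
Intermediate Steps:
m(W) = 2*W**2 (m(W) = W*(2*W) = 2*W**2)
571 + m(6)*(-726) = 571 + (2*6**2)*(-726) = 571 + (2*36)*(-726) = 571 + 72*(-726) = 571 - 52272 = -51701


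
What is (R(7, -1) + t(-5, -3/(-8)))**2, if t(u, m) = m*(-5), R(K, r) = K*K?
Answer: 142129/64 ≈ 2220.8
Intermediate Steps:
R(K, r) = K**2
t(u, m) = -5*m
(R(7, -1) + t(-5, -3/(-8)))**2 = (7**2 - (-15)/(-8))**2 = (49 - (-15)*(-1)/8)**2 = (49 - 5*3/8)**2 = (49 - 15/8)**2 = (377/8)**2 = 142129/64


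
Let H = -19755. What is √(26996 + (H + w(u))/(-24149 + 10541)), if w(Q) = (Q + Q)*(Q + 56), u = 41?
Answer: √15429681498/756 ≈ 164.31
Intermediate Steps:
w(Q) = 2*Q*(56 + Q) (w(Q) = (2*Q)*(56 + Q) = 2*Q*(56 + Q))
√(26996 + (H + w(u))/(-24149 + 10541)) = √(26996 + (-19755 + 2*41*(56 + 41))/(-24149 + 10541)) = √(26996 + (-19755 + 2*41*97)/(-13608)) = √(26996 + (-19755 + 7954)*(-1/13608)) = √(26996 - 11801*(-1/13608)) = √(26996 + 11801/13608) = √(367373369/13608) = √15429681498/756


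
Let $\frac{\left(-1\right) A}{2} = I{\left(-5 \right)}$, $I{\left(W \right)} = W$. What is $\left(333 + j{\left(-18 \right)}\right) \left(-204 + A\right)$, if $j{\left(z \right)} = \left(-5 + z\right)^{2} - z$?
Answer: $-170720$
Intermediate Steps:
$A = 10$ ($A = \left(-2\right) \left(-5\right) = 10$)
$\left(333 + j{\left(-18 \right)}\right) \left(-204 + A\right) = \left(333 - \left(-18 - \left(-5 - 18\right)^{2}\right)\right) \left(-204 + 10\right) = \left(333 + \left(\left(-23\right)^{2} + 18\right)\right) \left(-194\right) = \left(333 + \left(529 + 18\right)\right) \left(-194\right) = \left(333 + 547\right) \left(-194\right) = 880 \left(-194\right) = -170720$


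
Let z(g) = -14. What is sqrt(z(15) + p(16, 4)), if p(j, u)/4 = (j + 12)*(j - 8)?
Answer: 21*sqrt(2) ≈ 29.698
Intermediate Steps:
p(j, u) = 4*(-8 + j)*(12 + j) (p(j, u) = 4*((j + 12)*(j - 8)) = 4*((12 + j)*(-8 + j)) = 4*((-8 + j)*(12 + j)) = 4*(-8 + j)*(12 + j))
sqrt(z(15) + p(16, 4)) = sqrt(-14 + (-384 + 4*16**2 + 16*16)) = sqrt(-14 + (-384 + 4*256 + 256)) = sqrt(-14 + (-384 + 1024 + 256)) = sqrt(-14 + 896) = sqrt(882) = 21*sqrt(2)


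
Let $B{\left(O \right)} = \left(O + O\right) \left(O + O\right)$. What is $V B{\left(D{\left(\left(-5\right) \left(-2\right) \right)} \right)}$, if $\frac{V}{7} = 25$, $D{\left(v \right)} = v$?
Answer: $70000$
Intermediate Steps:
$V = 175$ ($V = 7 \cdot 25 = 175$)
$B{\left(O \right)} = 4 O^{2}$ ($B{\left(O \right)} = 2 O 2 O = 4 O^{2}$)
$V B{\left(D{\left(\left(-5\right) \left(-2\right) \right)} \right)} = 175 \cdot 4 \left(\left(-5\right) \left(-2\right)\right)^{2} = 175 \cdot 4 \cdot 10^{2} = 175 \cdot 4 \cdot 100 = 175 \cdot 400 = 70000$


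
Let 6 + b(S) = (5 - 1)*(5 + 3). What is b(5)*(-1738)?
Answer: -45188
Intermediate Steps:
b(S) = 26 (b(S) = -6 + (5 - 1)*(5 + 3) = -6 + 4*8 = -6 + 32 = 26)
b(5)*(-1738) = 26*(-1738) = -45188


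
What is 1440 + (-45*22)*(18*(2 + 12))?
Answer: -248040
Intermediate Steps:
1440 + (-45*22)*(18*(2 + 12)) = 1440 - 17820*14 = 1440 - 990*252 = 1440 - 249480 = -248040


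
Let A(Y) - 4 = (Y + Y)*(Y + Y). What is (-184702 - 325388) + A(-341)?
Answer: -44962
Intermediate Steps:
A(Y) = 4 + 4*Y² (A(Y) = 4 + (Y + Y)*(Y + Y) = 4 + (2*Y)*(2*Y) = 4 + 4*Y²)
(-184702 - 325388) + A(-341) = (-184702 - 325388) + (4 + 4*(-341)²) = -510090 + (4 + 4*116281) = -510090 + (4 + 465124) = -510090 + 465128 = -44962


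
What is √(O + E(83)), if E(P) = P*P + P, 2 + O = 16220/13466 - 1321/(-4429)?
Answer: √6199476158694099261/29820457 ≈ 83.495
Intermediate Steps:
O = -14827431/29820457 (O = -2 + (16220/13466 - 1321/(-4429)) = -2 + (16220*(1/13466) - 1321*(-1/4429)) = -2 + (8110/6733 + 1321/4429) = -2 + 44813483/29820457 = -14827431/29820457 ≈ -0.49722)
E(P) = P + P² (E(P) = P² + P = P + P²)
√(O + E(83)) = √(-14827431/29820457 + 83*(1 + 83)) = √(-14827431/29820457 + 83*84) = √(-14827431/29820457 + 6972) = √(207893398773/29820457) = √6199476158694099261/29820457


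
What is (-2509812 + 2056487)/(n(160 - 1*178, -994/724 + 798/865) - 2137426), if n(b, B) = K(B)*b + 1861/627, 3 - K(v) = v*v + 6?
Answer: 13934666250766098750/65700045740813306587 ≈ 0.21210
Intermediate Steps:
K(v) = -3 - v² (K(v) = 3 - (v*v + 6) = 3 - (v² + 6) = 3 - (6 + v²) = 3 + (-6 - v²) = -3 - v²)
n(b, B) = 1861/627 + b*(-3 - B²) (n(b, B) = (-3 - B²)*b + 1861/627 = b*(-3 - B²) + 1861*(1/627) = b*(-3 - B²) + 1861/627 = 1861/627 + b*(-3 - B²))
(-2509812 + 2056487)/(n(160 - 1*178, -994/724 + 798/865) - 2137426) = (-2509812 + 2056487)/((1861/627 - (160 - 1*178)*(3 + (-994/724 + 798/865)²)) - 2137426) = -453325/((1861/627 - (160 - 178)*(3 + (-994*1/724 + 798*(1/865))²)) - 2137426) = -453325/((1861/627 - 1*(-18)*(3 + (-497/362 + 798/865)²)) - 2137426) = -453325/((1861/627 - 1*(-18)*(3 + (-141029/313130)²)) - 2137426) = -453325/((1861/627 - 1*(-18)*(3 + 19889178841/98050396900)) - 2137426) = -453325/((1861/627 - 1*(-18)*314040369541/98050396900) - 2137426) = -453325/((1861/627 + 2826363325869/49025198450) - 2137426) = -453325/(1863365699635313/30738799428150 - 2137426) = -453325/(-65700045740813306587/30738799428150) = -453325*(-30738799428150/65700045740813306587) = 13934666250766098750/65700045740813306587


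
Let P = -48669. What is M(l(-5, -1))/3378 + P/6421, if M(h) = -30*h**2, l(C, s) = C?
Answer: -28203272/3615023 ≈ -7.8017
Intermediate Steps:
M(l(-5, -1))/3378 + P/6421 = -30*(-5)**2/3378 - 48669/6421 = -30*25*(1/3378) - 48669*1/6421 = -750*1/3378 - 48669/6421 = -125/563 - 48669/6421 = -28203272/3615023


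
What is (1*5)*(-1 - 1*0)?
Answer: -5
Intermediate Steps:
(1*5)*(-1 - 1*0) = 5*(-1 + 0) = 5*(-1) = -5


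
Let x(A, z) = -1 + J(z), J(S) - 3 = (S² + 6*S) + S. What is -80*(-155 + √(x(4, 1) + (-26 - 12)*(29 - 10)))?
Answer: 12400 - 160*I*√178 ≈ 12400.0 - 2134.7*I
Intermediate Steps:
J(S) = 3 + S² + 7*S (J(S) = 3 + ((S² + 6*S) + S) = 3 + (S² + 7*S) = 3 + S² + 7*S)
x(A, z) = 2 + z² + 7*z (x(A, z) = -1 + (3 + z² + 7*z) = 2 + z² + 7*z)
-80*(-155 + √(x(4, 1) + (-26 - 12)*(29 - 10))) = -80*(-155 + √((2 + 1² + 7*1) + (-26 - 12)*(29 - 10))) = -80*(-155 + √((2 + 1 + 7) - 38*19)) = -80*(-155 + √(10 - 722)) = -80*(-155 + √(-712)) = -80*(-155 + 2*I*√178) = 12400 - 160*I*√178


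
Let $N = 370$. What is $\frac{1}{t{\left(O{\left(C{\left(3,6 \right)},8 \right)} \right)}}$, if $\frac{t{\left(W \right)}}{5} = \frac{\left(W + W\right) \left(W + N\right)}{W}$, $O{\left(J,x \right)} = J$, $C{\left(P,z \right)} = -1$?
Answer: $\frac{1}{3690} \approx 0.000271$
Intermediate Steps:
$t{\left(W \right)} = 3700 + 10 W$ ($t{\left(W \right)} = 5 \frac{\left(W + W\right) \left(W + 370\right)}{W} = 5 \frac{2 W \left(370 + W\right)}{W} = 5 \left(740 + 2 W\right) = 3700 + 10 W$)
$\frac{1}{t{\left(O{\left(C{\left(3,6 \right)},8 \right)} \right)}} = \frac{1}{3700 + 10 \left(-1\right)} = \frac{1}{3700 - 10} = \frac{1}{3690}$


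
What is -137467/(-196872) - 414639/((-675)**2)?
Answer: -78178631/369135000 ≈ -0.21179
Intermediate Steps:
-137467/(-196872) - 414639/((-675)**2) = -137467*(-1/196872) - 414639/455625 = 137467/196872 - 414639*1/455625 = 137467/196872 - 5119/5625 = -78178631/369135000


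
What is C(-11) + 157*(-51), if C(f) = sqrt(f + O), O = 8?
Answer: -8007 + I*sqrt(3) ≈ -8007.0 + 1.732*I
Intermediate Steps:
C(f) = sqrt(8 + f) (C(f) = sqrt(f + 8) = sqrt(8 + f))
C(-11) + 157*(-51) = sqrt(8 - 11) + 157*(-51) = sqrt(-3) - 8007 = I*sqrt(3) - 8007 = -8007 + I*sqrt(3)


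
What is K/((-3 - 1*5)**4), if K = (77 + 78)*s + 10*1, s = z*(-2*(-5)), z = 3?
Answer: 1165/1024 ≈ 1.1377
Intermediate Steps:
s = 30 (s = 3*(-2*(-5)) = 3*10 = 30)
K = 4660 (K = (77 + 78)*30 + 10*1 = 155*30 + 10 = 4650 + 10 = 4660)
K/((-3 - 1*5)**4) = 4660/((-3 - 1*5)**4) = 4660/((-3 - 5)**4) = 4660/((-8)**4) = 4660/4096 = 4660*(1/4096) = 1165/1024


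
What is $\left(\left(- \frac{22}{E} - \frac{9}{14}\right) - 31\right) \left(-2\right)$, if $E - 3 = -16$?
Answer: $\frac{5451}{91} \approx 59.901$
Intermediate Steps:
$E = -13$ ($E = 3 - 16 = -13$)
$\left(\left(- \frac{22}{E} - \frac{9}{14}\right) - 31\right) \left(-2\right) = \left(\left(- \frac{22}{-13} - \frac{9}{14}\right) - 31\right) \left(-2\right) = \left(\left(\left(-22\right) \left(- \frac{1}{13}\right) - \frac{9}{14}\right) - 31\right) \left(-2\right) = \left(\left(\frac{22}{13} - \frac{9}{14}\right) - 31\right) \left(-2\right) = \left(\frac{191}{182} - 31\right) \left(-2\right) = \left(- \frac{5451}{182}\right) \left(-2\right) = \frac{5451}{91}$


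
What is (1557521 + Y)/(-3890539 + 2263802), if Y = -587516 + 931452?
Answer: -1901457/1626737 ≈ -1.1689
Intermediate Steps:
Y = 343936
(1557521 + Y)/(-3890539 + 2263802) = (1557521 + 343936)/(-3890539 + 2263802) = 1901457/(-1626737) = 1901457*(-1/1626737) = -1901457/1626737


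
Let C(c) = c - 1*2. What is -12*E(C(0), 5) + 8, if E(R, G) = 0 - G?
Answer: 68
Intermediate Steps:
C(c) = -2 + c (C(c) = c - 2 = -2 + c)
E(R, G) = -G
-12*E(C(0), 5) + 8 = -(-12)*5 + 8 = -12*(-5) + 8 = 60 + 8 = 68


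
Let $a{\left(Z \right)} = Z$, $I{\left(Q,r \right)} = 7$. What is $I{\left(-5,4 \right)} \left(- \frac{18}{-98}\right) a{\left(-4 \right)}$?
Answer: $- \frac{36}{7} \approx -5.1429$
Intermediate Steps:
$I{\left(-5,4 \right)} \left(- \frac{18}{-98}\right) a{\left(-4 \right)} = 7 \left(- \frac{18}{-98}\right) \left(-4\right) = 7 \left(\left(-18\right) \left(- \frac{1}{98}\right)\right) \left(-4\right) = 7 \cdot \frac{9}{49} \left(-4\right) = \frac{9}{7} \left(-4\right) = - \frac{36}{7}$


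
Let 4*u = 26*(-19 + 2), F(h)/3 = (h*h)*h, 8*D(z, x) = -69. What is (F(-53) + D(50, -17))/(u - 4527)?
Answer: 3573117/37100 ≈ 96.310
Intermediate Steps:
D(z, x) = -69/8 (D(z, x) = (1/8)*(-69) = -69/8)
F(h) = 3*h**3 (F(h) = 3*((h*h)*h) = 3*(h**2*h) = 3*h**3)
u = -221/2 (u = (26*(-19 + 2))/4 = (26*(-17))/4 = (1/4)*(-442) = -221/2 ≈ -110.50)
(F(-53) + D(50, -17))/(u - 4527) = (3*(-53)**3 - 69/8)/(-221/2 - 4527) = (3*(-148877) - 69/8)/(-9275/2) = (-446631 - 69/8)*(-2/9275) = -3573117/8*(-2/9275) = 3573117/37100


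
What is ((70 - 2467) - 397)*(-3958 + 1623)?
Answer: 6523990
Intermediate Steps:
((70 - 2467) - 397)*(-3958 + 1623) = (-2397 - 397)*(-2335) = -2794*(-2335) = 6523990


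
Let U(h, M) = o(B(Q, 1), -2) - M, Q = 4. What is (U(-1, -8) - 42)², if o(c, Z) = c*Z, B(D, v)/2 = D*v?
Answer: 2500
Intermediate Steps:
B(D, v) = 2*D*v (B(D, v) = 2*(D*v) = 2*D*v)
o(c, Z) = Z*c
U(h, M) = -16 - M (U(h, M) = -4*4 - M = -2*8 - M = -16 - M)
(U(-1, -8) - 42)² = ((-16 - 1*(-8)) - 42)² = ((-16 + 8) - 42)² = (-8 - 42)² = (-50)² = 2500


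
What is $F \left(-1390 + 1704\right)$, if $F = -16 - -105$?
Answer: $27946$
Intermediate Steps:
$F = 89$ ($F = -16 + 105 = 89$)
$F \left(-1390 + 1704\right) = 89 \left(-1390 + 1704\right) = 89 \cdot 314 = 27946$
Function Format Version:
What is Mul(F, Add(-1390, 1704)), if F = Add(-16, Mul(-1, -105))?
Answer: 27946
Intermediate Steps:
F = 89 (F = Add(-16, 105) = 89)
Mul(F, Add(-1390, 1704)) = Mul(89, Add(-1390, 1704)) = Mul(89, 314) = 27946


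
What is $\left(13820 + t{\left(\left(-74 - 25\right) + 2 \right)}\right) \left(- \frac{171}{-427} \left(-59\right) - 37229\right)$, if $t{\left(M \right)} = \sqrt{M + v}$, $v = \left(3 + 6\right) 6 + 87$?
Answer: $- \frac{219832971040}{427} - \frac{31813744 \sqrt{11}}{427} \approx -5.1508 \cdot 10^{8}$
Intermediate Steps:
$v = 141$ ($v = 9 \cdot 6 + 87 = 54 + 87 = 141$)
$t{\left(M \right)} = \sqrt{141 + M}$ ($t{\left(M \right)} = \sqrt{M + 141} = \sqrt{141 + M}$)
$\left(13820 + t{\left(\left(-74 - 25\right) + 2 \right)}\right) \left(- \frac{171}{-427} \left(-59\right) - 37229\right) = \left(13820 + \sqrt{141 + \left(\left(-74 - 25\right) + 2\right)}\right) \left(- \frac{171}{-427} \left(-59\right) - 37229\right) = \left(13820 + \sqrt{141 + \left(-99 + 2\right)}\right) \left(\left(-171\right) \left(- \frac{1}{427}\right) \left(-59\right) - 37229\right) = \left(13820 + \sqrt{141 - 97}\right) \left(\frac{171}{427} \left(-59\right) - 37229\right) = \left(13820 + \sqrt{44}\right) \left(- \frac{10089}{427} - 37229\right) = \left(13820 + 2 \sqrt{11}\right) \left(- \frac{15906872}{427}\right) = - \frac{219832971040}{427} - \frac{31813744 \sqrt{11}}{427}$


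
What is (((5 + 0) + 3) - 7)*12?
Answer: 12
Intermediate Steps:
(((5 + 0) + 3) - 7)*12 = ((5 + 3) - 7)*12 = (8 - 7)*12 = 1*12 = 12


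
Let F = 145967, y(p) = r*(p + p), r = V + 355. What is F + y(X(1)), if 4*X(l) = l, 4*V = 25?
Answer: 1169181/8 ≈ 1.4615e+5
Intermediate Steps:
V = 25/4 (V = (¼)*25 = 25/4 ≈ 6.2500)
X(l) = l/4
r = 1445/4 (r = 25/4 + 355 = 1445/4 ≈ 361.25)
y(p) = 1445*p/2 (y(p) = 1445*(p + p)/4 = 1445*(2*p)/4 = 1445*p/2)
F + y(X(1)) = 145967 + 1445*((¼)*1)/2 = 145967 + (1445/2)*(¼) = 145967 + 1445/8 = 1169181/8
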